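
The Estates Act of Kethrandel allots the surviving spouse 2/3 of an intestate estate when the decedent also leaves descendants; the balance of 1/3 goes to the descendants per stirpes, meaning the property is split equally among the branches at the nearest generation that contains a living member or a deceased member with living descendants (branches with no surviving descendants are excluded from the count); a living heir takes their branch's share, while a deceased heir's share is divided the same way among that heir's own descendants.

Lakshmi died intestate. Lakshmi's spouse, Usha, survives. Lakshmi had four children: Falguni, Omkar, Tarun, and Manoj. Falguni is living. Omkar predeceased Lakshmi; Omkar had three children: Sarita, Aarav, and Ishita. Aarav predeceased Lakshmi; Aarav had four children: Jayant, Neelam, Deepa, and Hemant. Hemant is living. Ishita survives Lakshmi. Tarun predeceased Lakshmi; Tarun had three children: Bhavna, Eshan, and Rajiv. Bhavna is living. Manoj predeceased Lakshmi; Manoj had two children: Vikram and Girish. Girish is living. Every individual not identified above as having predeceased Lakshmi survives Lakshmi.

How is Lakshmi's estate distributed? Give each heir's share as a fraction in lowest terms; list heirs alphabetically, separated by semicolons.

Bhavna 1/36; Deepa 1/144; Eshan 1/36; Falguni 1/12; Girish 1/24; Hemant 1/144; Ishita 1/36; Jayant 1/144; Neelam 1/144; Rajiv 1/36; Sarita 1/36; Usha 2/3; Vikram 1/24

Usha, as surviving spouse, takes 2/3.
The remaining 1/3 passes to Lakshmi's descendants per stirpes.
The 1/3 is divided into 4 equal shares of 1/12 among Falguni, Omkar, Tarun, Manoj.
Falguni is living and takes 1/12.
Omkar predeceased; the 1/12 allotted to Omkar's branch passes to Omkar's issue by representation.
The 1/12 is divided into 3 equal shares of 1/36 among Sarita, Aarav, Ishita.
Sarita is living and takes 1/36.
Aarav predeceased; the 1/36 allotted to Aarav's branch passes to Aarav's issue by representation.
The 1/36 is divided into 4 equal shares of 1/144 among Jayant, Neelam, Deepa, Hemant.
Jayant is living and takes 1/144.
Neelam is living and takes 1/144.
Deepa is living and takes 1/144.
Hemant is living and takes 1/144.
Ishita is living and takes 1/36.
Tarun predeceased; the 1/12 allotted to Tarun's branch passes to Tarun's issue by representation.
The 1/12 is divided into 3 equal shares of 1/36 among Bhavna, Eshan, Rajiv.
Bhavna is living and takes 1/36.
Eshan is living and takes 1/36.
Rajiv is living and takes 1/36.
Manoj predeceased; the 1/12 allotted to Manoj's branch passes to Manoj's issue by representation.
The 1/12 is divided into 2 equal shares of 1/24 among Vikram, Girish.
Vikram is living and takes 1/24.
Girish is living and takes 1/24.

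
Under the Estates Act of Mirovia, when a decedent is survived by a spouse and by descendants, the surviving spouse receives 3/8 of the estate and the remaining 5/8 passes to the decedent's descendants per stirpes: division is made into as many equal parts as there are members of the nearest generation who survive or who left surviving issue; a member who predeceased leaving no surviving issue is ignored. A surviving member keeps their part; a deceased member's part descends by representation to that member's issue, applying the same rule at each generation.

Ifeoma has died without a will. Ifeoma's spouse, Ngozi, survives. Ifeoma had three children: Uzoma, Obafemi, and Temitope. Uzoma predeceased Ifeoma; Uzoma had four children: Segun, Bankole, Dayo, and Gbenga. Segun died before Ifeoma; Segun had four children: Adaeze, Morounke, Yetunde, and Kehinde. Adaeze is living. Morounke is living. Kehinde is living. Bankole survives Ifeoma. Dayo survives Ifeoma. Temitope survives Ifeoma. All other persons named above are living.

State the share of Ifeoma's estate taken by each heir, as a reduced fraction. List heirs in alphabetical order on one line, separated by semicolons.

Ngozi, as surviving spouse, takes 3/8.
The remaining 5/8 passes to Ifeoma's descendants per stirpes.
The 5/8 is divided into 3 equal shares of 5/24 among Uzoma, Obafemi, Temitope.
Uzoma predeceased; the 5/24 allotted to Uzoma's branch passes to Uzoma's issue by representation.
The 5/24 is divided into 4 equal shares of 5/96 among Segun, Bankole, Dayo, Gbenga.
Segun predeceased; the 5/96 allotted to Segun's branch passes to Segun's issue by representation.
The 5/96 is divided into 4 equal shares of 5/384 among Adaeze, Morounke, Yetunde, Kehinde.
Adaeze is living and takes 5/384.
Morounke is living and takes 5/384.
Yetunde is living and takes 5/384.
Kehinde is living and takes 5/384.
Bankole is living and takes 5/96.
Dayo is living and takes 5/96.
Gbenga is living and takes 5/96.
Obafemi is living and takes 5/24.
Temitope is living and takes 5/24.

Adaeze 5/384; Bankole 5/96; Dayo 5/96; Gbenga 5/96; Kehinde 5/384; Morounke 5/384; Ngozi 3/8; Obafemi 5/24; Temitope 5/24; Yetunde 5/384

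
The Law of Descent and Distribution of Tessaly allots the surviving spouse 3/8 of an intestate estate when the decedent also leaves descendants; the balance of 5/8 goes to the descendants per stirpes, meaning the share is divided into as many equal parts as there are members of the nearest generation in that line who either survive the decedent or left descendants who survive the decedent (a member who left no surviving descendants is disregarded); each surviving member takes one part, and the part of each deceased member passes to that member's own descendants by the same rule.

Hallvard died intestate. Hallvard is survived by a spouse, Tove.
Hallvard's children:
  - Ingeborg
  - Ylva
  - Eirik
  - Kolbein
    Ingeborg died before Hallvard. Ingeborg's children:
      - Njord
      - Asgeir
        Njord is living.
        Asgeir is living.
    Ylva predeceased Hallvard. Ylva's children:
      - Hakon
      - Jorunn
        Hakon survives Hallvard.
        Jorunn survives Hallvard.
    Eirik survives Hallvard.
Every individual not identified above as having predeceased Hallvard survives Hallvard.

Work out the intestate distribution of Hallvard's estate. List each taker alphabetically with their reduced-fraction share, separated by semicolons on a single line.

Tove, as surviving spouse, takes 3/8.
The remaining 5/8 passes to Hallvard's descendants per stirpes.
The 5/8 is divided into 4 equal shares of 5/32 among Ingeborg, Ylva, Eirik, Kolbein.
Ingeborg predeceased; the 5/32 allotted to Ingeborg's branch passes to Ingeborg's issue by representation.
The 5/32 is divided into 2 equal shares of 5/64 among Njord, Asgeir.
Njord is living and takes 5/64.
Asgeir is living and takes 5/64.
Ylva predeceased; the 5/32 allotted to Ylva's branch passes to Ylva's issue by representation.
The 5/32 is divided into 2 equal shares of 5/64 among Hakon, Jorunn.
Hakon is living and takes 5/64.
Jorunn is living and takes 5/64.
Eirik is living and takes 5/32.
Kolbein is living and takes 5/32.

Asgeir 5/64; Eirik 5/32; Hakon 5/64; Jorunn 5/64; Kolbein 5/32; Njord 5/64; Tove 3/8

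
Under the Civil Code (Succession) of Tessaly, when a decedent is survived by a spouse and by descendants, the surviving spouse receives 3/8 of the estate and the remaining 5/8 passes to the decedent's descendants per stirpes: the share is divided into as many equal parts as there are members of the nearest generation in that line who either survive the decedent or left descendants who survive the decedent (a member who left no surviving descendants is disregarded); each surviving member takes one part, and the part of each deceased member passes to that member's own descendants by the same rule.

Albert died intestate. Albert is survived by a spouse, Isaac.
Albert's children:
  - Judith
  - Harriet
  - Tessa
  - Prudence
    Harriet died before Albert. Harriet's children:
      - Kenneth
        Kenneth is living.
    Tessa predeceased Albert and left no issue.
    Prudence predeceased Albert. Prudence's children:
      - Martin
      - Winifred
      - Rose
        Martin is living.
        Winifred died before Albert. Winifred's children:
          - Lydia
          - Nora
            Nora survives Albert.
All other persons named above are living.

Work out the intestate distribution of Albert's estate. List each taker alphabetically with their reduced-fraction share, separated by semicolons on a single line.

Isaac, as surviving spouse, takes 3/8.
The remaining 5/8 passes to Albert's descendants per stirpes.
Tessa left no surviving issue, so that branch lapses and is disregarded.
The 5/8 is divided into 3 equal shares of 5/24 among Judith, Harriet, Prudence.
Judith is living and takes 5/24.
Harriet predeceased; the 5/24 allotted to Harriet's branch passes to Harriet's issue by representation.
Kenneth is the sole taker at this level and receives the full 5/24.
Prudence predeceased; the 5/24 allotted to Prudence's branch passes to Prudence's issue by representation.
The 5/24 is divided into 3 equal shares of 5/72 among Martin, Winifred, Rose.
Martin is living and takes 5/72.
Winifred predeceased; the 5/72 allotted to Winifred's branch passes to Winifred's issue by representation.
The 5/72 is divided into 2 equal shares of 5/144 among Lydia, Nora.
Lydia is living and takes 5/144.
Nora is living and takes 5/144.
Rose is living and takes 5/72.

Isaac 3/8; Judith 5/24; Kenneth 5/24; Lydia 5/144; Martin 5/72; Nora 5/144; Rose 5/72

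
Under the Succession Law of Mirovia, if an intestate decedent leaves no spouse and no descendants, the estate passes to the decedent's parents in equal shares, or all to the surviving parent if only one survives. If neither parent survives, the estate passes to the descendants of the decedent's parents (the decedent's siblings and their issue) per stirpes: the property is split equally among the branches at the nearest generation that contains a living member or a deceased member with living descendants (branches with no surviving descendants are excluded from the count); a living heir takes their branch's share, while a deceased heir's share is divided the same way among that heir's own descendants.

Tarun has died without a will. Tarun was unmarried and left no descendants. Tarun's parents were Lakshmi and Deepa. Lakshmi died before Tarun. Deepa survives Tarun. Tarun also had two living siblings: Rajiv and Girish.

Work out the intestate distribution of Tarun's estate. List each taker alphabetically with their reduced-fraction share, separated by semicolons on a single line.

Deepa 1

Only one parent, Deepa, survives, so Deepa takes the entire estate. The siblings take nothing because a surviving parent has priority.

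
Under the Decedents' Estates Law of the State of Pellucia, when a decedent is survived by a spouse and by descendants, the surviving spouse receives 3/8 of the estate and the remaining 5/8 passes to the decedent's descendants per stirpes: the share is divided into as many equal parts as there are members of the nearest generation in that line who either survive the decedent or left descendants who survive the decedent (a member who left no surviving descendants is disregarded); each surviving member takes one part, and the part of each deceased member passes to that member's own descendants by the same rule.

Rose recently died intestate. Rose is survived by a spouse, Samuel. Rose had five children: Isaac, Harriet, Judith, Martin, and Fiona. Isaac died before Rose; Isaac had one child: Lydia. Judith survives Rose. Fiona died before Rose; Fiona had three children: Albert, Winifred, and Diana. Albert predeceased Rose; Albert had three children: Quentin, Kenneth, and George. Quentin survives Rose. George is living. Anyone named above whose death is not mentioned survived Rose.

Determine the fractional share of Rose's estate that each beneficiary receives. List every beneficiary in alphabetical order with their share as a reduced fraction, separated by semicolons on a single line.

Samuel, as surviving spouse, takes 3/8.
The remaining 5/8 passes to Rose's descendants per stirpes.
The 5/8 is divided into 5 equal shares of 1/8 among Isaac, Harriet, Judith, Martin, Fiona.
Isaac predeceased; the 1/8 allotted to Isaac's branch passes to Isaac's issue by representation.
Lydia is the sole taker at this level and receives the full 1/8.
Harriet is living and takes 1/8.
Judith is living and takes 1/8.
Martin is living and takes 1/8.
Fiona predeceased; the 1/8 allotted to Fiona's branch passes to Fiona's issue by representation.
The 1/8 is divided into 3 equal shares of 1/24 among Albert, Winifred, Diana.
Albert predeceased; the 1/24 allotted to Albert's branch passes to Albert's issue by representation.
The 1/24 is divided into 3 equal shares of 1/72 among Quentin, Kenneth, George.
Quentin is living and takes 1/72.
Kenneth is living and takes 1/72.
George is living and takes 1/72.
Winifred is living and takes 1/24.
Diana is living and takes 1/24.

Diana 1/24; George 1/72; Harriet 1/8; Judith 1/8; Kenneth 1/72; Lydia 1/8; Martin 1/8; Quentin 1/72; Samuel 3/8; Winifred 1/24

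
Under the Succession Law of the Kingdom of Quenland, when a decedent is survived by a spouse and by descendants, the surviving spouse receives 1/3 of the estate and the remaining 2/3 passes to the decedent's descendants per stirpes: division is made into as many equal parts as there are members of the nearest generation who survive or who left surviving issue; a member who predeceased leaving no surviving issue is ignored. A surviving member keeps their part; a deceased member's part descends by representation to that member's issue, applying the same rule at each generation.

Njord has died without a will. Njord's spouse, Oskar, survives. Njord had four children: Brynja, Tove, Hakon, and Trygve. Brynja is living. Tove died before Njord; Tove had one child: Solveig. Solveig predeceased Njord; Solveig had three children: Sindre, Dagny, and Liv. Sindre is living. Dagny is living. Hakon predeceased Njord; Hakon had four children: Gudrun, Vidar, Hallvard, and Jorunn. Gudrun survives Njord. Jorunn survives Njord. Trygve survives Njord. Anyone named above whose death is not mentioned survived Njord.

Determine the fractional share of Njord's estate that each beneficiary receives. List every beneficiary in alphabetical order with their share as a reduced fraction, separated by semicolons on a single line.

Oskar, as surviving spouse, takes 1/3.
The remaining 2/3 passes to Njord's descendants per stirpes.
The 2/3 is divided into 4 equal shares of 1/6 among Brynja, Tove, Hakon, Trygve.
Brynja is living and takes 1/6.
Tove predeceased; the 1/6 allotted to Tove's branch passes to Tove's issue by representation.
Solveig's line is the sole branch at this level, so the full 1/6 passes to Solveig's issue by representation.
The 1/6 is divided into 3 equal shares of 1/18 among Sindre, Dagny, Liv.
Sindre is living and takes 1/18.
Dagny is living and takes 1/18.
Liv is living and takes 1/18.
Hakon predeceased; the 1/6 allotted to Hakon's branch passes to Hakon's issue by representation.
The 1/6 is divided into 4 equal shares of 1/24 among Gudrun, Vidar, Hallvard, Jorunn.
Gudrun is living and takes 1/24.
Vidar is living and takes 1/24.
Hallvard is living and takes 1/24.
Jorunn is living and takes 1/24.
Trygve is living and takes 1/6.

Brynja 1/6; Dagny 1/18; Gudrun 1/24; Hallvard 1/24; Jorunn 1/24; Liv 1/18; Oskar 1/3; Sindre 1/18; Trygve 1/6; Vidar 1/24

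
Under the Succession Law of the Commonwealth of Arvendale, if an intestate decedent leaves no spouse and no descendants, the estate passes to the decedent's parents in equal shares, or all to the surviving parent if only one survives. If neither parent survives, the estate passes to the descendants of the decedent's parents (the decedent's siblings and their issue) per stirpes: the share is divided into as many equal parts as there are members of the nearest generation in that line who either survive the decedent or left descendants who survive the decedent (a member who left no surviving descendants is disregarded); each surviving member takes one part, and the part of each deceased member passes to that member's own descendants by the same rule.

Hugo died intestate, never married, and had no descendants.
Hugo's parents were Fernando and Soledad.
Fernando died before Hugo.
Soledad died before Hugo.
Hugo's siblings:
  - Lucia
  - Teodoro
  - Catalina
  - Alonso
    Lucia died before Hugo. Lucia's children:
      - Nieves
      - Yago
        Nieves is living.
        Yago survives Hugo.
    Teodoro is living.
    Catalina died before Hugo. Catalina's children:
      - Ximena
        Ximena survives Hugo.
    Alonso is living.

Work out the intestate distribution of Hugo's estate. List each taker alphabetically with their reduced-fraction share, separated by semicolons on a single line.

Neither parent survives and there are no descendants, so the estate passes to Hugo's siblings and their issue per stirpes.
The estate is divided into 4 equal shares of 1/4 among Lucia, Teodoro, Catalina, Alonso.
Lucia predeceased; the 1/4 allotted to Lucia's branch passes to Lucia's issue by representation.
The 1/4 is divided into 2 equal shares of 1/8 among Nieves, Yago.
Nieves is living and takes 1/8.
Yago is living and takes 1/8.
Teodoro is living and takes 1/4.
Catalina predeceased; the 1/4 allotted to Catalina's branch passes to Catalina's issue by representation.
Ximena is the sole taker at this level and receives the full 1/4.
Alonso is living and takes 1/4.

Alonso 1/4; Nieves 1/8; Teodoro 1/4; Ximena 1/4; Yago 1/8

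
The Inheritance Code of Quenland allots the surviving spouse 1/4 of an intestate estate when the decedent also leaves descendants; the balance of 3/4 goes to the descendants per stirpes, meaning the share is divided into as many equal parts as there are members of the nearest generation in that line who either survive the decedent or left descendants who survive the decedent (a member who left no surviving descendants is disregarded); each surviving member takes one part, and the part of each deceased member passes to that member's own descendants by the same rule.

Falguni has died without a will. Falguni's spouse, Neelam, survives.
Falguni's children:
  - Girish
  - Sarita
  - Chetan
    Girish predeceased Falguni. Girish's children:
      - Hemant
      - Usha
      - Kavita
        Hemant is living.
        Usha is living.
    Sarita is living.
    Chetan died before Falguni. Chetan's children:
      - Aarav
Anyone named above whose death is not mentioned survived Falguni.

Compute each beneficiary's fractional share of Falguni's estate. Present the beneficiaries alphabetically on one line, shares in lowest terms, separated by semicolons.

Neelam, as surviving spouse, takes 1/4.
The remaining 3/4 passes to Falguni's descendants per stirpes.
The 3/4 is divided into 3 equal shares of 1/4 among Girish, Sarita, Chetan.
Girish predeceased; the 1/4 allotted to Girish's branch passes to Girish's issue by representation.
The 1/4 is divided into 3 equal shares of 1/12 among Hemant, Usha, Kavita.
Hemant is living and takes 1/12.
Usha is living and takes 1/12.
Kavita is living and takes 1/12.
Sarita is living and takes 1/4.
Chetan predeceased; the 1/4 allotted to Chetan's branch passes to Chetan's issue by representation.
Aarav is the sole taker at this level and receives the full 1/4.

Aarav 1/4; Hemant 1/12; Kavita 1/12; Neelam 1/4; Sarita 1/4; Usha 1/12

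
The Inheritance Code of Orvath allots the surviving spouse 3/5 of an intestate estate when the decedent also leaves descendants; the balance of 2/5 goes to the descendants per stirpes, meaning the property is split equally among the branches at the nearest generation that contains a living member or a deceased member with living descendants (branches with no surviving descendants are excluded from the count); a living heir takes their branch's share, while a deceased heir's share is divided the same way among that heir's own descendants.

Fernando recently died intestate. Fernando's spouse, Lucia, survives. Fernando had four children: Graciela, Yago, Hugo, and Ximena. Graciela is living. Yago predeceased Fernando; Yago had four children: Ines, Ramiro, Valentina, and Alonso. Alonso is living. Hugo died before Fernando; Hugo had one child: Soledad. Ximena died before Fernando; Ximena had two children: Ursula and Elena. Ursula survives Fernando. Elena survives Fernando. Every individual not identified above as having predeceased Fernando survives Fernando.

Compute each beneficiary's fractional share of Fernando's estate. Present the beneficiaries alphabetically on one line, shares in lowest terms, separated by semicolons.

Alonso 1/40; Elena 1/20; Graciela 1/10; Ines 1/40; Lucia 3/5; Ramiro 1/40; Soledad 1/10; Ursula 1/20; Valentina 1/40

Lucia, as surviving spouse, takes 3/5.
The remaining 2/5 passes to Fernando's descendants per stirpes.
The 2/5 is divided into 4 equal shares of 1/10 among Graciela, Yago, Hugo, Ximena.
Graciela is living and takes 1/10.
Yago predeceased; the 1/10 allotted to Yago's branch passes to Yago's issue by representation.
The 1/10 is divided into 4 equal shares of 1/40 among Ines, Ramiro, Valentina, Alonso.
Ines is living and takes 1/40.
Ramiro is living and takes 1/40.
Valentina is living and takes 1/40.
Alonso is living and takes 1/40.
Hugo predeceased; the 1/10 allotted to Hugo's branch passes to Hugo's issue by representation.
Soledad is the sole taker at this level and receives the full 1/10.
Ximena predeceased; the 1/10 allotted to Ximena's branch passes to Ximena's issue by representation.
The 1/10 is divided into 2 equal shares of 1/20 among Ursula, Elena.
Ursula is living and takes 1/20.
Elena is living and takes 1/20.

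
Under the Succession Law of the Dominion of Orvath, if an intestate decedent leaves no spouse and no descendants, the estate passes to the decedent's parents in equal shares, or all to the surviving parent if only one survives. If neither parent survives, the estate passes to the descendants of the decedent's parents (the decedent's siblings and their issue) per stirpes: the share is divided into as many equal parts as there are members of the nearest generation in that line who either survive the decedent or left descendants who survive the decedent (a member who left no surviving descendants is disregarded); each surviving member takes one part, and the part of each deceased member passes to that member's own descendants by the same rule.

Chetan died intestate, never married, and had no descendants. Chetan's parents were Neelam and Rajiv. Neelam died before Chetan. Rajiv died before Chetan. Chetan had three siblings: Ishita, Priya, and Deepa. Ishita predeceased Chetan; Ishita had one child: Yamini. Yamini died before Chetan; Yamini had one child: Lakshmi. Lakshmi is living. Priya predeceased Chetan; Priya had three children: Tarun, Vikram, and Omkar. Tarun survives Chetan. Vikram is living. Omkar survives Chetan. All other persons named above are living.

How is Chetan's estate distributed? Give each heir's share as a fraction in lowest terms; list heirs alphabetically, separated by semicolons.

Neither parent survives and there are no descendants, so the estate passes to Chetan's siblings and their issue per stirpes.
The estate is divided into 3 equal shares of 1/3 among Ishita, Priya, Deepa.
Ishita predeceased; the 1/3 allotted to Ishita's branch passes to Ishita's issue by representation.
Yamini's line is the sole branch at this level, so the full 1/3 passes to Yamini's issue by representation.
Lakshmi is the sole taker at this level and receives the full 1/3.
Priya predeceased; the 1/3 allotted to Priya's branch passes to Priya's issue by representation.
The 1/3 is divided into 3 equal shares of 1/9 among Tarun, Vikram, Omkar.
Tarun is living and takes 1/9.
Vikram is living and takes 1/9.
Omkar is living and takes 1/9.
Deepa is living and takes 1/3.

Deepa 1/3; Lakshmi 1/3; Omkar 1/9; Tarun 1/9; Vikram 1/9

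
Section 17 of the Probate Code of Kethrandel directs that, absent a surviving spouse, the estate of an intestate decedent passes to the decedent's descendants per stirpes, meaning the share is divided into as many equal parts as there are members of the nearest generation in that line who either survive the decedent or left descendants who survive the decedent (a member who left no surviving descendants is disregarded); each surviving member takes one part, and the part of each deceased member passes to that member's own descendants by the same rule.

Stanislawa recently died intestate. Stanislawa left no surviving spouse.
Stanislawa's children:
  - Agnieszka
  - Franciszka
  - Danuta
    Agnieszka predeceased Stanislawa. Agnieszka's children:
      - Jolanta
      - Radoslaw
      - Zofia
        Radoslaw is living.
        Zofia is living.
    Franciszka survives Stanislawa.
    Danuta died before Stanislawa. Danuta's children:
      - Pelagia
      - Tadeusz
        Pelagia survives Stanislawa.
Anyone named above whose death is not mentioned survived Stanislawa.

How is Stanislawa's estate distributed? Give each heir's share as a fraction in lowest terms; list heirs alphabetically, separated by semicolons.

There is no surviving spouse, so the entire estate passes to Stanislawa's descendants per stirpes.
The estate is divided into 3 equal shares of 1/3 among Agnieszka, Franciszka, Danuta.
Agnieszka predeceased; the 1/3 allotted to Agnieszka's branch passes to Agnieszka's issue by representation.
The 1/3 is divided into 3 equal shares of 1/9 among Jolanta, Radoslaw, Zofia.
Jolanta is living and takes 1/9.
Radoslaw is living and takes 1/9.
Zofia is living and takes 1/9.
Franciszka is living and takes 1/3.
Danuta predeceased; the 1/3 allotted to Danuta's branch passes to Danuta's issue by representation.
The 1/3 is divided into 2 equal shares of 1/6 among Pelagia, Tadeusz.
Pelagia is living and takes 1/6.
Tadeusz is living and takes 1/6.

Franciszka 1/3; Jolanta 1/9; Pelagia 1/6; Radoslaw 1/9; Tadeusz 1/6; Zofia 1/9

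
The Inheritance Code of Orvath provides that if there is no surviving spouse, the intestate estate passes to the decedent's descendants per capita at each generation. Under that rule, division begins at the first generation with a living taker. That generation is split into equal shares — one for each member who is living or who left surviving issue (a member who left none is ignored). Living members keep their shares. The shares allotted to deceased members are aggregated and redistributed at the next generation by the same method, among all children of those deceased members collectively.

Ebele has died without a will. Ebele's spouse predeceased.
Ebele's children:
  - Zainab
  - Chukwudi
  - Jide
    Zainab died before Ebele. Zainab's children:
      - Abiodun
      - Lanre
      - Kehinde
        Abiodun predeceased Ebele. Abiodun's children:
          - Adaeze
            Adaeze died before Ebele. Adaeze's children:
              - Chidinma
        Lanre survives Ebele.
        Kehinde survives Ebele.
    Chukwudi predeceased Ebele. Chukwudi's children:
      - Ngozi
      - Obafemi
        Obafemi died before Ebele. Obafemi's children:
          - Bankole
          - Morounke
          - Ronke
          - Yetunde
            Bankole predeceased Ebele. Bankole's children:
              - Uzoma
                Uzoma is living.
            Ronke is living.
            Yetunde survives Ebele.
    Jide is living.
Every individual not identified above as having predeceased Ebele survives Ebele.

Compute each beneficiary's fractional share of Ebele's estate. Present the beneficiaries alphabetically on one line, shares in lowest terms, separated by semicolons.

There is no surviving spouse, so the entire estate passes to Ebele's descendants per capita at each generation.
At generation 1 (Zainab, Chukwudi, Jide) there are 3 shares of (1)/3 = 1/3 each.
Living: Jide — each takes 1/3.
Deceased: Zainab and Chukwudi. Their combined 2/3 is pooled and carried to generation 2.
At generation 2 (Abiodun, Lanre, Kehinde, Ngozi, Obafemi) there are 5 shares of (2/3)/5 = 2/15 each.
Living: Lanre, Kehinde, and Ngozi — each takes 2/15.
Deceased: Abiodun and Obafemi. Their combined 4/15 is pooled and carried to generation 3.
At generation 3 (Adaeze, Bankole, Morounke, Ronke, Yetunde) there are 5 shares of (4/15)/5 = 4/75 each.
Living: Morounke, Ronke, and Yetunde — each takes 4/75.
Deceased: Adaeze and Bankole. Their combined 8/75 is pooled and carried to generation 4.
At generation 4 (Chidinma, Uzoma) there are 2 shares of (8/75)/2 = 4/75 each.
Living: Chidinma and Uzoma — each takes 4/75.

Chidinma 4/75; Jide 1/3; Kehinde 2/15; Lanre 2/15; Morounke 4/75; Ngozi 2/15; Ronke 4/75; Uzoma 4/75; Yetunde 4/75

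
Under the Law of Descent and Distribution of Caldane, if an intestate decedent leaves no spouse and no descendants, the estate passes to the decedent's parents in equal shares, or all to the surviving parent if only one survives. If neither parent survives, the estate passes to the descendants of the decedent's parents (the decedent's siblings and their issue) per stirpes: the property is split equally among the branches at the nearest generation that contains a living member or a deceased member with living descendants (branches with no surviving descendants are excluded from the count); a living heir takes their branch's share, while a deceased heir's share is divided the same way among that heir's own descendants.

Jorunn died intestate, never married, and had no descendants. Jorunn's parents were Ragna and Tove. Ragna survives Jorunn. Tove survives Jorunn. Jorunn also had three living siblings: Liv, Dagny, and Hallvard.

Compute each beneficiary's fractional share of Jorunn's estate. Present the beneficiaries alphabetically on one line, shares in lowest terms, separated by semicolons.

Both parents survive, so Ragna and Tove each take 1/2. The siblings take nothing because a surviving parent has priority.

Ragna 1/2; Tove 1/2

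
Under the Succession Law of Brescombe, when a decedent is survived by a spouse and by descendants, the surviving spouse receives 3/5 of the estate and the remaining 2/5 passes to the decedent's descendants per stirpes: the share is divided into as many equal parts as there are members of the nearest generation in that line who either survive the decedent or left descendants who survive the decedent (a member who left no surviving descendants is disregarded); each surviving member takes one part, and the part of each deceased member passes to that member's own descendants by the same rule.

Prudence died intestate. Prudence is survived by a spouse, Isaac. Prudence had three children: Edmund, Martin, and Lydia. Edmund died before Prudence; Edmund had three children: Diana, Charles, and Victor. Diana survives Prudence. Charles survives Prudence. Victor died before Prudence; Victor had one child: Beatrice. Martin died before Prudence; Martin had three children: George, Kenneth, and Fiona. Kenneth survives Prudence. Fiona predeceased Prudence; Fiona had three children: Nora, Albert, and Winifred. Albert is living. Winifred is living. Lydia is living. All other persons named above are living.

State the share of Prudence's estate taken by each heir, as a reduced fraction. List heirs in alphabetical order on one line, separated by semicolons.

Albert 2/135; Beatrice 2/45; Charles 2/45; Diana 2/45; George 2/45; Isaac 3/5; Kenneth 2/45; Lydia 2/15; Nora 2/135; Winifred 2/135

Isaac, as surviving spouse, takes 3/5.
The remaining 2/5 passes to Prudence's descendants per stirpes.
The 2/5 is divided into 3 equal shares of 2/15 among Edmund, Martin, Lydia.
Edmund predeceased; the 2/15 allotted to Edmund's branch passes to Edmund's issue by representation.
The 2/15 is divided into 3 equal shares of 2/45 among Diana, Charles, Victor.
Diana is living and takes 2/45.
Charles is living and takes 2/45.
Victor predeceased; the 2/45 allotted to Victor's branch passes to Victor's issue by representation.
Beatrice is the sole taker at this level and receives the full 2/45.
Martin predeceased; the 2/15 allotted to Martin's branch passes to Martin's issue by representation.
The 2/15 is divided into 3 equal shares of 2/45 among George, Kenneth, Fiona.
George is living and takes 2/45.
Kenneth is living and takes 2/45.
Fiona predeceased; the 2/45 allotted to Fiona's branch passes to Fiona's issue by representation.
The 2/45 is divided into 3 equal shares of 2/135 among Nora, Albert, Winifred.
Nora is living and takes 2/135.
Albert is living and takes 2/135.
Winifred is living and takes 2/135.
Lydia is living and takes 2/15.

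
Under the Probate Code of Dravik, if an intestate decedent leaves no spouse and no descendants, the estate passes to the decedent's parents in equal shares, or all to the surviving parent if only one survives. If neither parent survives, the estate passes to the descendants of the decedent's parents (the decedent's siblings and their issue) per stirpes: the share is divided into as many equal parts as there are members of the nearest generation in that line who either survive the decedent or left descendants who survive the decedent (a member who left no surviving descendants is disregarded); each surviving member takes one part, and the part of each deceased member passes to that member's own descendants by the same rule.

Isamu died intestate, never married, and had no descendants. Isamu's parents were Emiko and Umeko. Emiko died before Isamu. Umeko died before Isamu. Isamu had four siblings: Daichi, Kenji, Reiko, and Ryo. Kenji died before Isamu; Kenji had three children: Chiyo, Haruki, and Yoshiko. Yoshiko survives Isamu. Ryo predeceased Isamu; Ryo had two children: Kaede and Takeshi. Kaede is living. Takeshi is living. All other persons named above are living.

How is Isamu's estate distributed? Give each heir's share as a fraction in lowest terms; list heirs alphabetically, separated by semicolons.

Neither parent survives and there are no descendants, so the estate passes to Isamu's siblings and their issue per stirpes.
The estate is divided into 4 equal shares of 1/4 among Daichi, Kenji, Reiko, Ryo.
Daichi is living and takes 1/4.
Kenji predeceased; the 1/4 allotted to Kenji's branch passes to Kenji's issue by representation.
The 1/4 is divided into 3 equal shares of 1/12 among Chiyo, Haruki, Yoshiko.
Chiyo is living and takes 1/12.
Haruki is living and takes 1/12.
Yoshiko is living and takes 1/12.
Reiko is living and takes 1/4.
Ryo predeceased; the 1/4 allotted to Ryo's branch passes to Ryo's issue by representation.
The 1/4 is divided into 2 equal shares of 1/8 among Kaede, Takeshi.
Kaede is living and takes 1/8.
Takeshi is living and takes 1/8.

Chiyo 1/12; Daichi 1/4; Haruki 1/12; Kaede 1/8; Reiko 1/4; Takeshi 1/8; Yoshiko 1/12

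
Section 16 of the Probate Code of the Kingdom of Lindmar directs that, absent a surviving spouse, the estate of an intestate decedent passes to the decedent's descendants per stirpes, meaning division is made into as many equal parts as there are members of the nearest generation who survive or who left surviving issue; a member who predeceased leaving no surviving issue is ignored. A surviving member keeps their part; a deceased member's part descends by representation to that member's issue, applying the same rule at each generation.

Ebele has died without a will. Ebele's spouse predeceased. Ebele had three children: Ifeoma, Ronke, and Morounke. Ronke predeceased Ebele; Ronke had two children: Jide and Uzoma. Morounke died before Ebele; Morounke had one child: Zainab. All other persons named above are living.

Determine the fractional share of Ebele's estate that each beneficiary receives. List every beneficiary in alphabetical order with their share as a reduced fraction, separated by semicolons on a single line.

There is no surviving spouse, so the entire estate passes to Ebele's descendants per stirpes.
The estate is divided into 3 equal shares of 1/3 among Ifeoma, Ronke, Morounke.
Ifeoma is living and takes 1/3.
Ronke predeceased; the 1/3 allotted to Ronke's branch passes to Ronke's issue by representation.
The 1/3 is divided into 2 equal shares of 1/6 among Jide, Uzoma.
Jide is living and takes 1/6.
Uzoma is living and takes 1/6.
Morounke predeceased; the 1/3 allotted to Morounke's branch passes to Morounke's issue by representation.
Zainab is the sole taker at this level and receives the full 1/3.

Ifeoma 1/3; Jide 1/6; Uzoma 1/6; Zainab 1/3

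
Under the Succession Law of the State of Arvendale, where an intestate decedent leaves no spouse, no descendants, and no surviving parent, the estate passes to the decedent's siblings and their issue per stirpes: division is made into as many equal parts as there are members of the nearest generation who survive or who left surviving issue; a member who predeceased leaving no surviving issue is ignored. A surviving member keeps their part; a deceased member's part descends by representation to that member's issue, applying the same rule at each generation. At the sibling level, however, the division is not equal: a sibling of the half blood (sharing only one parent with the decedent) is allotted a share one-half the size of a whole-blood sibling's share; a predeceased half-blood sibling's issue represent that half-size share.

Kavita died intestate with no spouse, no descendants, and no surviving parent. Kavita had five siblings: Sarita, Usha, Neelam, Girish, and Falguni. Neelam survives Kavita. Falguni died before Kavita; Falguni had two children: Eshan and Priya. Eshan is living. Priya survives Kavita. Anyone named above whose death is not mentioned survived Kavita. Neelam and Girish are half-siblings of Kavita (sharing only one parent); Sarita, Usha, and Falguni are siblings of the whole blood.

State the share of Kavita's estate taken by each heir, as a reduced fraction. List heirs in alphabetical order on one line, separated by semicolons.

No spouse, descendants, or parent survives, so the estate passes to Kavita's siblings per stirpes.
Half-blood siblings count for one-half the weight of whole-blood siblings at the initial division.
Dividing 1 in proportion to weights (total weight 4): Sarita (weight 1) → 1/4; Usha (weight 1) → 1/4; Neelam (weight 1/2) → 1/8; Girish (weight 1/2) → 1/8; Falguni (weight 1) → 1/4.
Sarita is living and takes 1/4.
Usha is living and takes 1/4.
Neelam is living and takes 1/8.
Girish is living and takes 1/8.
Falguni predeceased; the 1/4 allotted to Falguni's branch passes to Falguni's issue by representation.
The 1/4 is divided into 2 equal shares of 1/8 among Eshan, Priya.
Eshan is living and takes 1/8.
Priya is living and takes 1/8.

Eshan 1/8; Girish 1/8; Neelam 1/8; Priya 1/8; Sarita 1/4; Usha 1/4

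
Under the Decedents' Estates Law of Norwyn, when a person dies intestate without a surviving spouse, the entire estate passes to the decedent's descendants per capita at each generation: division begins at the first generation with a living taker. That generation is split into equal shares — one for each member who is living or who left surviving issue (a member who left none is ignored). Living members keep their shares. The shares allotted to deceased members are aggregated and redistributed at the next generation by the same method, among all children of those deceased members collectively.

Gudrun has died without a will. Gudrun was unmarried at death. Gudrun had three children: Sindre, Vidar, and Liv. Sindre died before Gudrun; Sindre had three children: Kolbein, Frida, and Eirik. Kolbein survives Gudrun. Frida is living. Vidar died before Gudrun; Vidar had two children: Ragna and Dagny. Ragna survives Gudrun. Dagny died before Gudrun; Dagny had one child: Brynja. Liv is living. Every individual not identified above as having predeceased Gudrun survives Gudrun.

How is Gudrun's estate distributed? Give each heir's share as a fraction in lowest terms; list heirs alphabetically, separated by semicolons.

There is no surviving spouse, so the entire estate passes to Gudrun's descendants per capita at each generation.
At generation 1 (Sindre, Vidar, Liv) there are 3 shares of (1)/3 = 1/3 each.
Living: Liv — each takes 1/3.
Deceased: Sindre and Vidar. Their combined 2/3 is pooled and carried to generation 2.
At generation 2 (Kolbein, Frida, Eirik, Ragna, Dagny) there are 5 shares of (2/3)/5 = 2/15 each.
Living: Kolbein, Frida, Eirik, and Ragna — each takes 2/15.
Deceased: Dagny. That 2/15 share is carried to generation 3.
At generation 3 (Brynja) there are 1 shares of (2/15)/1 = 2/15 each.
Living: Brynja — each takes 2/15.

Brynja 2/15; Eirik 2/15; Frida 2/15; Kolbein 2/15; Liv 1/3; Ragna 2/15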